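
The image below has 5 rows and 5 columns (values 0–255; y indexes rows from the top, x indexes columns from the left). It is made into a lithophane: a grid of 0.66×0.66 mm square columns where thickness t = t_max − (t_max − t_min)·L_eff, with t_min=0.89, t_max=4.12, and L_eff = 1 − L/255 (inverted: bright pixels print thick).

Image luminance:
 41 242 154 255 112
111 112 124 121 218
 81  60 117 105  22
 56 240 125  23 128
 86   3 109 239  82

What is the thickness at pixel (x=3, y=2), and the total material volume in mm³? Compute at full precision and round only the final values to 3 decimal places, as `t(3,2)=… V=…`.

t(3,2)=2.220 V=26.057

span = t_max - t_min = 4.12 - 0.89 = 3.230
L(3,2) = 105, L_eff = 1 - 105/255 = 0.588235 (inverted)
t(3,2) = 4.12 - 3.230·0.588235 = 2.220
Σt over all 5·5 pixels = 89729/1500 ≈ 59.8193333
V = pitch²·Σt = 0.66²·89729/1500 = 26.057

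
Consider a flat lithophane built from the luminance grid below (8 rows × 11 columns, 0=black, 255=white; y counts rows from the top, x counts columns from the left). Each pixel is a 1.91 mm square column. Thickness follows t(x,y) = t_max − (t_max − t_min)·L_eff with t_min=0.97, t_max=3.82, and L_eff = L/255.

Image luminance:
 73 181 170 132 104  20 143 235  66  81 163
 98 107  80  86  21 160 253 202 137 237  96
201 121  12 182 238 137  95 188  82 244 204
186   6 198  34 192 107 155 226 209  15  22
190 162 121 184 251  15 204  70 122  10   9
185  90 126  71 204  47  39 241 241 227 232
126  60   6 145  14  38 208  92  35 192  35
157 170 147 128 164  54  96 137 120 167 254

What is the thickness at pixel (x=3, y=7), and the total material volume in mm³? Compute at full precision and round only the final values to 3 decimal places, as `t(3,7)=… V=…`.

t(3,7)=2.389 V=758.069

span = t_max - t_min = 3.82 - 0.97 = 2.850
L(3,7) = 128, L_eff = 128/255 = 0.501961
t(3,7) = 3.82 - 2.850·0.501961 = 2.389
Σt over all 8·11 pixels = 353257/1700 ≈ 207.7982353
V = pitch²·Σt = 1.91²·353257/1700 = 758.069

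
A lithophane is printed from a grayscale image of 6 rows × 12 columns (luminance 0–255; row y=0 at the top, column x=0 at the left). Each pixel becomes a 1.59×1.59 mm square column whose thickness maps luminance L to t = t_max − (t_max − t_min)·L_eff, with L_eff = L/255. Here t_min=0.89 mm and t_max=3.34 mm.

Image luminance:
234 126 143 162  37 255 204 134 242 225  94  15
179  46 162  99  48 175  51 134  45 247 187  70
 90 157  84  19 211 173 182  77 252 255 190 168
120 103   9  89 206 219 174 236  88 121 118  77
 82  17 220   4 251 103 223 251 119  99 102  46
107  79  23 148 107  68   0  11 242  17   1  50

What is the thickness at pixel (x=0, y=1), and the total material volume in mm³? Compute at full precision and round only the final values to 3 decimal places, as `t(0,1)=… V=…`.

span = t_max - t_min = 3.34 - 0.89 = 2.450
L(0,1) = 179, L_eff = 179/255 = 0.701961
t(0,1) = 3.34 - 2.450·0.701961 = 1.620
Σt over all 6·12 pixels = 5203/34 ≈ 153.0294118
V = pitch²·Σt = 1.59²·5203/34 = 386.874

t(0,1)=1.620 V=386.874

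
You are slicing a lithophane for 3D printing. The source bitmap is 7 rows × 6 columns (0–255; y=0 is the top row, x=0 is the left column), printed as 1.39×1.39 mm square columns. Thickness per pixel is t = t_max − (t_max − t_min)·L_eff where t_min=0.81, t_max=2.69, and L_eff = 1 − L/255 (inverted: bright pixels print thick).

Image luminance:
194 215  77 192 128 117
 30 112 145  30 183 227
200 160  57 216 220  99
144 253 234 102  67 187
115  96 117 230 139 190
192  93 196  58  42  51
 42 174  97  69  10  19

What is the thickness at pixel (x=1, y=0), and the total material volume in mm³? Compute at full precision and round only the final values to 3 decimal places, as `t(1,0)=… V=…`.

t(1,0)=2.395 V=144.345

span = t_max - t_min = 2.69 - 0.81 = 1.880
L(1,0) = 215, L_eff = 1 - 215/255 = 0.156863 (inverted)
t(1,0) = 2.69 - 1.880·0.156863 = 2.395
Σt over all 7·6 pixels = 952541/12750 ≈ 74.7090980
V = pitch²·Σt = 1.39²·952541/12750 = 144.345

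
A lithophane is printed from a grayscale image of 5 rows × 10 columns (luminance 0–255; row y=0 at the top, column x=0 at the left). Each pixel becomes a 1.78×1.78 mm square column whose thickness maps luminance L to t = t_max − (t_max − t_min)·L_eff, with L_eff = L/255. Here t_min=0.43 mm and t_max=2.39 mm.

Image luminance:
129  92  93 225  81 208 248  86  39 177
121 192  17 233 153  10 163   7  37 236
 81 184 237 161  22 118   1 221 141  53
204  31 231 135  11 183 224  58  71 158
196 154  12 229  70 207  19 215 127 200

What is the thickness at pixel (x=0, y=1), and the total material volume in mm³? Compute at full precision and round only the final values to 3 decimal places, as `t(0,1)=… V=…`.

span = t_max - t_min = 2.39 - 0.43 = 1.960
L(0,1) = 121, L_eff = 121/255 = 0.474510
t(0,1) = 2.39 - 1.960·0.474510 = 1.460
Σt over all 5·10 pixels = 295509/4250 ≈ 69.5315294
V = pitch²·Σt = 1.78²·295509/4250 = 220.304

t(0,1)=1.460 V=220.304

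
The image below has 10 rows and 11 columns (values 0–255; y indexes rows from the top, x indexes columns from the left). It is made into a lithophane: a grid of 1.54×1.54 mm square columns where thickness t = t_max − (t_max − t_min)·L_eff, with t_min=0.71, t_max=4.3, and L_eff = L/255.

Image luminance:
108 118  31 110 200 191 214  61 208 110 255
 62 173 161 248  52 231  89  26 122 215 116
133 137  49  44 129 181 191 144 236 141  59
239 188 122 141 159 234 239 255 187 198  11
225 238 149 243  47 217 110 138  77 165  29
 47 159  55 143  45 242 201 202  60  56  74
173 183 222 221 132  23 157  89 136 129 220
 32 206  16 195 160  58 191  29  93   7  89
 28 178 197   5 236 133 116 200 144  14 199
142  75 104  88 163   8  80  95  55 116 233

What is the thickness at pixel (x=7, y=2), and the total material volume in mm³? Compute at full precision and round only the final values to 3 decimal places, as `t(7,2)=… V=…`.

t(7,2)=2.273 V=627.284

span = t_max - t_min = 4.3 - 0.71 = 3.590
L(7,2) = 144, L_eff = 144/255 = 0.564706
t(7,2) = 4.3 - 3.590·0.564706 = 2.273
Σt over all 10·11 pixels = 674471/2550 ≈ 264.4984314
V = pitch²·Σt = 1.54²·674471/2550 = 627.284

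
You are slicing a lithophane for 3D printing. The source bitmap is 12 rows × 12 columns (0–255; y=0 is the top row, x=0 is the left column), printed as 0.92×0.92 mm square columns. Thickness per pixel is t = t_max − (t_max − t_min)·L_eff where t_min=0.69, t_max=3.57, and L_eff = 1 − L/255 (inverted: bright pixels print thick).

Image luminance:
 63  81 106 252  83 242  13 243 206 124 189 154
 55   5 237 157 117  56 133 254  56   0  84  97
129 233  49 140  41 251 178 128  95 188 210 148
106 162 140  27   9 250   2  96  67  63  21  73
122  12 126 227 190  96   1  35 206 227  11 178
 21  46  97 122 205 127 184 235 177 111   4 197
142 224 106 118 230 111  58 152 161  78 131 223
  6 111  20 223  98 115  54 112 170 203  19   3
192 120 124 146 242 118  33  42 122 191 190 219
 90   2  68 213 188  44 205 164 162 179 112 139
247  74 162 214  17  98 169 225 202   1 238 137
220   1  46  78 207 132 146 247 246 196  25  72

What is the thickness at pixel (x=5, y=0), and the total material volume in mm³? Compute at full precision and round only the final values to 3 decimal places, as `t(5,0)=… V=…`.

t(5,0)=3.423 V=259.445

span = t_max - t_min = 3.57 - 0.69 = 2.880
L(5,0) = 242, L_eff = 1 - 242/255 = 0.050980 (inverted)
t(5,0) = 3.57 - 2.880·0.050980 = 3.423
Σt over all 12·12 pixels = 306.528
V = pitch²·Σt = 0.92²·306.528 = 259.445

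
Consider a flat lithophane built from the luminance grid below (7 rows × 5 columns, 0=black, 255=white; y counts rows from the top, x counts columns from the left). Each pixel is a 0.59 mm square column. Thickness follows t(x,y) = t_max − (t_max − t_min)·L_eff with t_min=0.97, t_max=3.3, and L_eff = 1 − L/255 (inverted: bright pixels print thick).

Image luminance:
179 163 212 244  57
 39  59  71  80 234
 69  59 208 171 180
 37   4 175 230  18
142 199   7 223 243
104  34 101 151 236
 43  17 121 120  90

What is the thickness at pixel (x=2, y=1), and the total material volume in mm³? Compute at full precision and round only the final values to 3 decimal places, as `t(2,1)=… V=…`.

t(2,1)=1.619 V=25.559

span = t_max - t_min = 3.3 - 0.97 = 2.330
L(2,1) = 71, L_eff = 1 - 71/255 = 0.721569 (inverted)
t(2,1) = 3.3 - 2.330·0.721569 = 1.619
Σt over all 7·5 pixels = 124819/1700 ≈ 73.4229412
V = pitch²·Σt = 0.59²·124819/1700 = 25.559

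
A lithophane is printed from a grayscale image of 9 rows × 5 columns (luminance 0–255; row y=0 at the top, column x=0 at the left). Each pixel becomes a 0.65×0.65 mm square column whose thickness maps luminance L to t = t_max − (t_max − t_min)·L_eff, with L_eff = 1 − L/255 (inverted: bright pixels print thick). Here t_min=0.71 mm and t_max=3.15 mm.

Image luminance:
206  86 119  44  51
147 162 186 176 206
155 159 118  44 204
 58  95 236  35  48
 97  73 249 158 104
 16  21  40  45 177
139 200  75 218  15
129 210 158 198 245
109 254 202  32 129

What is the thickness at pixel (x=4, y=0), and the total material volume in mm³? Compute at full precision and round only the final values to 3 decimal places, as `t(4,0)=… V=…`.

t(4,0)=1.198 V=37.060

span = t_max - t_min = 3.15 - 0.71 = 2.440
L(4,0) = 51, L_eff = 1 - 51/255 = 0.800000 (inverted)
t(4,0) = 3.15 - 2.440·0.800000 = 1.198
Σt over all 9·5 pixels = 2236757/25500 ≈ 87.7159608
V = pitch²·Σt = 0.65²·2236757/25500 = 37.060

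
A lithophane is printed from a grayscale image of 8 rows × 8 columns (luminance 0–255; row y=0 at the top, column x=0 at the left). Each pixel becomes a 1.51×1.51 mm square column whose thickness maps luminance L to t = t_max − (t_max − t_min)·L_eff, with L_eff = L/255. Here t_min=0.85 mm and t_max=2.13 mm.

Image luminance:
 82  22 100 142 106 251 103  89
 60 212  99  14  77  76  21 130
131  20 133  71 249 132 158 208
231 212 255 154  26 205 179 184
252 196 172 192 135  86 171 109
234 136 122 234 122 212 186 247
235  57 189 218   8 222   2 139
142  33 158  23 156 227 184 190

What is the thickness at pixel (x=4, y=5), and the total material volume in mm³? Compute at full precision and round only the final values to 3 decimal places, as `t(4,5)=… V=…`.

t(4,5)=1.518 V=206.431

span = t_max - t_min = 2.13 - 0.85 = 1.280
L(4,5) = 122, L_eff = 122/255 = 0.478431
t(4,5) = 2.13 - 1.280·0.478431 = 1.518
Σt over all 8·8 pixels = 577168/6375 ≈ 90.5361569
V = pitch²·Σt = 1.51²·577168/6375 = 206.431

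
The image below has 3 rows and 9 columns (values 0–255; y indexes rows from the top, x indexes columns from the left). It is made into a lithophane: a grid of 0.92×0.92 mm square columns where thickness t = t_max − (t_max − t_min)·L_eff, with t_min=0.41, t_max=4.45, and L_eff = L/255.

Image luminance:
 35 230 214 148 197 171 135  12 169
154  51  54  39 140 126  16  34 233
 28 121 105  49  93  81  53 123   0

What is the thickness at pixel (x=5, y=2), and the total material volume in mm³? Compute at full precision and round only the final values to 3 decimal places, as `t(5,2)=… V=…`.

t(5,2)=3.167 V=64.000

span = t_max - t_min = 4.45 - 0.41 = 4.040
L(5,2) = 81, L_eff = 81/255 = 0.317647
t(5,2) = 4.45 - 4.040·0.317647 = 3.167
Σt over all 3·9 pixels = 642727/8500 ≈ 75.6149412
V = pitch²·Σt = 0.92²·642727/8500 = 64.000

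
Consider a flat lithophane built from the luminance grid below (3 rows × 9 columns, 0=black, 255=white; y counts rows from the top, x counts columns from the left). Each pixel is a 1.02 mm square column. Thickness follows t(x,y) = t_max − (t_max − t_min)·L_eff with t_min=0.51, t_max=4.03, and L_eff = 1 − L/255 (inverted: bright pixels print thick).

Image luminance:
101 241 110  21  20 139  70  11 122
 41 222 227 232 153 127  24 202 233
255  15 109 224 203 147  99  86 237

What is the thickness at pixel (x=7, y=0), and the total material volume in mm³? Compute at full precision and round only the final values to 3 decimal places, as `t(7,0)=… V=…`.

t(7,0)=0.662 V=67.048

span = t_max - t_min = 4.03 - 0.51 = 3.520
L(7,0) = 11, L_eff = 1 - 11/255 = 0.956863 (inverted)
t(7,0) = 4.03 - 3.520·0.956863 = 0.662
Σt over all 3·9 pixels = 1643327/25500 ≈ 64.4441961
V = pitch²·Σt = 1.02²·1643327/25500 = 67.048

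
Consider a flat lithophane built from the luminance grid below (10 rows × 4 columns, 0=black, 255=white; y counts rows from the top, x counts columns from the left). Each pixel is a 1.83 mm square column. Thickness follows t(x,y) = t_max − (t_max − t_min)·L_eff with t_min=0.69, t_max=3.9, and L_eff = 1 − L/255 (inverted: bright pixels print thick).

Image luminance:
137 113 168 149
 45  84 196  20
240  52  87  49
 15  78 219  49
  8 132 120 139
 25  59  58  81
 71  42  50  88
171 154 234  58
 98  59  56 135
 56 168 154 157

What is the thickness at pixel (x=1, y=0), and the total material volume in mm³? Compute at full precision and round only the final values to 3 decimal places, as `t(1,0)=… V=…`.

t(1,0)=2.112 V=264.176

span = t_max - t_min = 3.9 - 0.69 = 3.210
L(1,0) = 113, L_eff = 1 - 113/255 = 0.556863 (inverted)
t(1,0) = 3.9 - 3.210·0.556863 = 2.112
Σt over all 10·4 pixels = 335259/4250 ≈ 78.8844706
V = pitch²·Σt = 1.83²·335259/4250 = 264.176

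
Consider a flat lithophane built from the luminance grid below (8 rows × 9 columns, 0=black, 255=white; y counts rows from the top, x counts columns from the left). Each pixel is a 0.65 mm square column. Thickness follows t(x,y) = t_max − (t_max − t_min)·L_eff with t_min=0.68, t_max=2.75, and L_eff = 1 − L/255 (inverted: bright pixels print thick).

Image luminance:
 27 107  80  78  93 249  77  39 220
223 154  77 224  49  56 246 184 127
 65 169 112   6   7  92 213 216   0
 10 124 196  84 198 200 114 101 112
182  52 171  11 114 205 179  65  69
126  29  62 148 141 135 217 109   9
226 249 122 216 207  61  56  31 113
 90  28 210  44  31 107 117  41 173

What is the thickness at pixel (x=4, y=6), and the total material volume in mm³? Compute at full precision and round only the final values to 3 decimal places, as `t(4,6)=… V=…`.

t(4,6)=2.360 V=49.752

span = t_max - t_min = 2.75 - 0.68 = 2.070
L(4,6) = 207, L_eff = 1 - 207/255 = 0.188235 (inverted)
t(4,6) = 2.75 - 2.070·0.188235 = 2.360
Σt over all 8·9 pixels = 200187/1700 ≈ 117.7570588
V = pitch²·Σt = 0.65²·200187/1700 = 49.752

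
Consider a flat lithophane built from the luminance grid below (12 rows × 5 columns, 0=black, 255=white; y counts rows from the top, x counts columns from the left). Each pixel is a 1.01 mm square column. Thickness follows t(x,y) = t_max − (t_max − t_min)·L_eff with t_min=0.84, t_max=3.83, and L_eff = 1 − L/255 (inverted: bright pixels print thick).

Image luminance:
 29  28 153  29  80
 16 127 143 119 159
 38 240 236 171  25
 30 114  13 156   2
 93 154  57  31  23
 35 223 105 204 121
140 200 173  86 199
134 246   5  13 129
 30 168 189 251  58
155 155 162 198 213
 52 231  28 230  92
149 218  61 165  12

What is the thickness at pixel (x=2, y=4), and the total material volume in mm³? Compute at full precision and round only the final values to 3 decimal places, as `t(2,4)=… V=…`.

t(2,4)=1.508 V=136.290

span = t_max - t_min = 3.83 - 0.84 = 2.990
L(2,4) = 57, L_eff = 1 - 57/255 = 0.776471 (inverted)
t(2,4) = 3.83 - 2.990·0.776471 = 1.508
Σt over all 12·5 pixels = 851726/6375 ≈ 133.6040784
V = pitch²·Σt = 1.01²·851726/6375 = 136.290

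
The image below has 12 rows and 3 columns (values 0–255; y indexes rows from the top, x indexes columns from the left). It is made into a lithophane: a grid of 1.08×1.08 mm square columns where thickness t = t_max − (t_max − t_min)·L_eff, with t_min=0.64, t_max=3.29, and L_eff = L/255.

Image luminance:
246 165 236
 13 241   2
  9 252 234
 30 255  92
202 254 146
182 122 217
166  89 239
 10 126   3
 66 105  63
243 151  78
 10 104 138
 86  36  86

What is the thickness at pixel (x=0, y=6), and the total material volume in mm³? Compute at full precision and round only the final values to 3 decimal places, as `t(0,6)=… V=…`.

span = t_max - t_min = 3.29 - 0.64 = 2.650
L(0,6) = 166, L_eff = 166/255 = 0.650980
t(0,6) = 3.29 - 2.650·0.650980 = 1.565
Σt over all 12·3 pixels = 355103/5100 ≈ 69.6280392
V = pitch²·Σt = 1.08²·355103/5100 = 81.214

t(0,6)=1.565 V=81.214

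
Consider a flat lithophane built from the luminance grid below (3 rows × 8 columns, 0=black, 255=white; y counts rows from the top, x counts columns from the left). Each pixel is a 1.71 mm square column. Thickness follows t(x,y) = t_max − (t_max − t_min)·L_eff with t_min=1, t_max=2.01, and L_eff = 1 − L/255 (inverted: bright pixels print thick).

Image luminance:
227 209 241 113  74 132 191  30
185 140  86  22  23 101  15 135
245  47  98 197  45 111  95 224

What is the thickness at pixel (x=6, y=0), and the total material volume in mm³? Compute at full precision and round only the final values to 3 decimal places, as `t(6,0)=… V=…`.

span = t_max - t_min = 2.01 - 1 = 1.010
L(6,0) = 191, L_eff = 1 - 191/255 = 0.250980 (inverted)
t(6,0) = 2.01 - 1.010·0.250980 = 1.757
Σt over all 3·8 pixels = 456793/12750 ≈ 35.8269020
V = pitch²·Σt = 1.71²·456793/12750 = 104.761

t(6,0)=1.757 V=104.761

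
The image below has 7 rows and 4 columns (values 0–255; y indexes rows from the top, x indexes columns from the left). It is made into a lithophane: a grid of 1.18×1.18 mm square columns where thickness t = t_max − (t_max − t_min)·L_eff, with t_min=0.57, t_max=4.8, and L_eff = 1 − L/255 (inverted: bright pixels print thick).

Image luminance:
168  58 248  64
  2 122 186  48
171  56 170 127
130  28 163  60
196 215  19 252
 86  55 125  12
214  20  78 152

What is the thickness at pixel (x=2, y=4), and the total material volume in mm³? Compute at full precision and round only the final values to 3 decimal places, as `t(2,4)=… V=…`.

t(2,4)=0.885 V=96.712

span = t_max - t_min = 4.8 - 0.57 = 4.230
L(2,4) = 19, L_eff = 1 - 19/255 = 0.925490 (inverted)
t(2,4) = 4.8 - 4.230·0.925490 = 0.885
Σt over all 7·4 pixels = 118077/1700 ≈ 69.4570588
V = pitch²·Σt = 1.18²·118077/1700 = 96.712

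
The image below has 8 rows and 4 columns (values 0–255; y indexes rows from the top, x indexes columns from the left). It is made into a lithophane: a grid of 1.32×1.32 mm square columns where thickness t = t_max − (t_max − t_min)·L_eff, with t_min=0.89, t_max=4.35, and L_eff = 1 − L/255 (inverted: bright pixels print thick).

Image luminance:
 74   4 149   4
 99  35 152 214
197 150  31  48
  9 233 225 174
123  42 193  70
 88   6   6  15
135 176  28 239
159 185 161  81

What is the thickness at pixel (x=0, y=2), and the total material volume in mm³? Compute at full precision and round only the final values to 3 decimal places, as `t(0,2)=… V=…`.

t(0,2)=3.563 V=132.489

span = t_max - t_min = 4.35 - 0.89 = 3.460
L(0,2) = 197, L_eff = 1 - 197/255 = 0.227451 (inverted)
t(0,2) = 4.35 - 3.460·0.227451 = 3.563
Σt over all 8·4 pixels = 193897/2550 ≈ 76.0380392
V = pitch²·Σt = 1.32²·193897/2550 = 132.489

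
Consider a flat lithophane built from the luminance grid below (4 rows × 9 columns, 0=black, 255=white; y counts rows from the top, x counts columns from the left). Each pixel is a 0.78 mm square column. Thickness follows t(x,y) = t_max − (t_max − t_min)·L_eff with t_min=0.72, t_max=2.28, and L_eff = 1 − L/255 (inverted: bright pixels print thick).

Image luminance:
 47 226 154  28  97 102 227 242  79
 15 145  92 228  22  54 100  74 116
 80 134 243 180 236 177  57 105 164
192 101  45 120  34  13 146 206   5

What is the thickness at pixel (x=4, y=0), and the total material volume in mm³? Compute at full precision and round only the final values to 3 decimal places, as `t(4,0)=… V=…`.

span = t_max - t_min = 2.28 - 0.72 = 1.560
L(4,0) = 97, L_eff = 1 - 97/255 = 0.619608 (inverted)
t(4,0) = 2.28 - 1.560·0.619608 = 1.313
Σt over all 4·9 pixels = 110798/2125 ≈ 52.1402353
V = pitch²·Σt = 0.78²·110798/2125 = 31.722

t(4,0)=1.313 V=31.722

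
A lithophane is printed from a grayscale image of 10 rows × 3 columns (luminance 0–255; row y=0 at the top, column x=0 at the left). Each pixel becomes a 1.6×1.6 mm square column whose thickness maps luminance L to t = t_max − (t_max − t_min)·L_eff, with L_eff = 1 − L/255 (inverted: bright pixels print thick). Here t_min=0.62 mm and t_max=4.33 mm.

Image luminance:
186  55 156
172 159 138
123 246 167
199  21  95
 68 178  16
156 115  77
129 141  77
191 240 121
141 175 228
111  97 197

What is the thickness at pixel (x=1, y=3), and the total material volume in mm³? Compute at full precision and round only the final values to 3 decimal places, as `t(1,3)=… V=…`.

span = t_max - t_min = 4.33 - 0.62 = 3.710
L(1,3) = 21, L_eff = 1 - 21/255 = 0.917647 (inverted)
t(1,3) = 4.33 - 3.710·0.917647 = 0.926
Σt over all 10·3 pixels = 80929/1020 ≈ 79.3421569
V = pitch²·Σt = 1.6²·80929/1020 = 203.116

t(1,3)=0.926 V=203.116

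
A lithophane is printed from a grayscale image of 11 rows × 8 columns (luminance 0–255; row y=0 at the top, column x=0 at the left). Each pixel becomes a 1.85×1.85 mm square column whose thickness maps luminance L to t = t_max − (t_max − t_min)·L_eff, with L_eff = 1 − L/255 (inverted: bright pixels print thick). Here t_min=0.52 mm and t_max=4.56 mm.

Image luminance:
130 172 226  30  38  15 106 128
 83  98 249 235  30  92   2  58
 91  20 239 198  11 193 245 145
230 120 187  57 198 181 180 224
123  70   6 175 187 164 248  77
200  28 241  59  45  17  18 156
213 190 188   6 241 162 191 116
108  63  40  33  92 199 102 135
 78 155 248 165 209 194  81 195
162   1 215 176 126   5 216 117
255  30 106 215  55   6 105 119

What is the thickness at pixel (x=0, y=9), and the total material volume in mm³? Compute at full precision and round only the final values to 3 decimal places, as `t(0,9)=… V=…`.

span = t_max - t_min = 4.56 - 0.52 = 4.040
L(0,9) = 162, L_eff = 1 - 162/255 = 0.364706 (inverted)
t(0,9) = 4.56 - 4.040·0.364706 = 3.087
Σt over all 11·8 pixels = 1436858/6375 ≈ 225.3894902
V = pitch²·Σt = 1.85²·1436858/6375 = 771.396

t(0,9)=3.087 V=771.396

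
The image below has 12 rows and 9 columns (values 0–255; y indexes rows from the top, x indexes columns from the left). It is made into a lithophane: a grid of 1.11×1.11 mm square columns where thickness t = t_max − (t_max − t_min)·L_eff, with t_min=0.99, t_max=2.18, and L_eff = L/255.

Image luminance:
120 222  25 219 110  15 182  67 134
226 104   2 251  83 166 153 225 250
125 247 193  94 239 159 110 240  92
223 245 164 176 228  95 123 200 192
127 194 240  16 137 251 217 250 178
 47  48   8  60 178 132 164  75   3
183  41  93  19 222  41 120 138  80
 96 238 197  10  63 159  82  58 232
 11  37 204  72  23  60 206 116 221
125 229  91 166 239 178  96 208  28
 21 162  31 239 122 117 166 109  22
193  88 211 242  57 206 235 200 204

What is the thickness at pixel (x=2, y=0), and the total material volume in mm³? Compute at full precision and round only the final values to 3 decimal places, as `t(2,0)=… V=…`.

span = t_max - t_min = 2.18 - 0.99 = 1.190
L(2,0) = 25, L_eff = 25/255 = 0.098039
t(2,0) = 2.18 - 1.190·0.098039 = 2.063
Σt over all 12·9 pixels = 247943/1500 ≈ 165.2953333
V = pitch²·Σt = 1.11²·247943/1500 = 203.660

t(2,0)=2.063 V=203.660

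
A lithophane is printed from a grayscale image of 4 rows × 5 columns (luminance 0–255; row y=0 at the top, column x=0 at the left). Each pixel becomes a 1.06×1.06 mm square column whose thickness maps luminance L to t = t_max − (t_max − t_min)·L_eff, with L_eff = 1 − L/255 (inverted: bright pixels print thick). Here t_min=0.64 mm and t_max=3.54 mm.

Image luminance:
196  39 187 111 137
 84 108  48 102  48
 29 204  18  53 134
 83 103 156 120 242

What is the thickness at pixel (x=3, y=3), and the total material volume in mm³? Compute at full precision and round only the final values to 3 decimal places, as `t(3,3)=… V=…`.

t(3,3)=2.005 V=42.520

span = t_max - t_min = 3.54 - 0.64 = 2.900
L(3,3) = 120, L_eff = 1 - 120/255 = 0.529412 (inverted)
t(3,3) = 3.54 - 2.900·0.529412 = 2.005
Σt over all 4·5 pixels = 16083/425 ≈ 37.8423529
V = pitch²·Σt = 1.06²·16083/425 = 42.520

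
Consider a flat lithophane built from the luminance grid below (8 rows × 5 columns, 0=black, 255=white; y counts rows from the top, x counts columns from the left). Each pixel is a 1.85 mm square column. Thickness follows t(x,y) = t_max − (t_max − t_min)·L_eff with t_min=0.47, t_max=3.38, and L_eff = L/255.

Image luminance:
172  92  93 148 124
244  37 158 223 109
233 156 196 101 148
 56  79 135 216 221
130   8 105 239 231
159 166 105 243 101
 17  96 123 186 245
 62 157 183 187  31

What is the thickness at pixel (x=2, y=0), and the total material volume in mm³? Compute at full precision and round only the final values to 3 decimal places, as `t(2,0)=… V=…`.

span = t_max - t_min = 3.38 - 0.47 = 2.910
L(2,0) = 93, L_eff = 93/255 = 0.364706
t(2,0) = 3.38 - 2.910·0.364706 = 2.319
Σt over all 8·5 pixels = 118969/1700 ≈ 69.9817647
V = pitch²·Σt = 1.85²·118969/1700 = 239.513

t(2,0)=2.319 V=239.513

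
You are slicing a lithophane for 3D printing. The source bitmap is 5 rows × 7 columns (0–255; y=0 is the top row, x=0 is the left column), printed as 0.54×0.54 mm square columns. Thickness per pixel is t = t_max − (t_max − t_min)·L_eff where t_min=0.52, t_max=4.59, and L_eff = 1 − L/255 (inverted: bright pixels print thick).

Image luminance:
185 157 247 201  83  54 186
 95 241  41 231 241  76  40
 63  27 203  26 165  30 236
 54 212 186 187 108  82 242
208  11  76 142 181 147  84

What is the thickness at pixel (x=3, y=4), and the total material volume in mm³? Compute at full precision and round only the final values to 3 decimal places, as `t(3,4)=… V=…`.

t(3,4)=2.786 V=27.405

span = t_max - t_min = 4.59 - 0.52 = 4.070
L(3,4) = 142, L_eff = 1 - 142/255 = 0.443137 (inverted)
t(3,4) = 4.59 - 4.070·0.443137 = 2.786
Σt over all 5·7 pixels = 599134/6375 ≈ 93.9818039
V = pitch²·Σt = 0.54²·599134/6375 = 27.405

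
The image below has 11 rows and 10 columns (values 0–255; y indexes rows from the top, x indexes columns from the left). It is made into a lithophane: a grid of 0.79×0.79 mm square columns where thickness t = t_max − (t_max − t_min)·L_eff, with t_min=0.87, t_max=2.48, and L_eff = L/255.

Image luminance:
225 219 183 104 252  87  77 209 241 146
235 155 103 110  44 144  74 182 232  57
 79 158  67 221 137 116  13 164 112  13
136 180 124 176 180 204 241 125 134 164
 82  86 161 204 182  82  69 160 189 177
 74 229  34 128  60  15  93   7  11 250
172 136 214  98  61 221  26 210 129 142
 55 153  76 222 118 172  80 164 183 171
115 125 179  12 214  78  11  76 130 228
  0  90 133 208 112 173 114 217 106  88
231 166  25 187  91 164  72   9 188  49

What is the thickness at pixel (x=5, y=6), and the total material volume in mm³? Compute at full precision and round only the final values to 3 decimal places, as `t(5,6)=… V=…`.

t(5,6)=1.085 V=113.079

span = t_max - t_min = 2.48 - 0.87 = 1.610
L(5,6) = 221, L_eff = 221/255 = 0.866667
t(5,6) = 2.48 - 1.610·0.866667 = 1.085
Σt over all 11·10 pixels = 462029/2550 ≈ 181.1878431
V = pitch²·Σt = 0.79²·462029/2550 = 113.079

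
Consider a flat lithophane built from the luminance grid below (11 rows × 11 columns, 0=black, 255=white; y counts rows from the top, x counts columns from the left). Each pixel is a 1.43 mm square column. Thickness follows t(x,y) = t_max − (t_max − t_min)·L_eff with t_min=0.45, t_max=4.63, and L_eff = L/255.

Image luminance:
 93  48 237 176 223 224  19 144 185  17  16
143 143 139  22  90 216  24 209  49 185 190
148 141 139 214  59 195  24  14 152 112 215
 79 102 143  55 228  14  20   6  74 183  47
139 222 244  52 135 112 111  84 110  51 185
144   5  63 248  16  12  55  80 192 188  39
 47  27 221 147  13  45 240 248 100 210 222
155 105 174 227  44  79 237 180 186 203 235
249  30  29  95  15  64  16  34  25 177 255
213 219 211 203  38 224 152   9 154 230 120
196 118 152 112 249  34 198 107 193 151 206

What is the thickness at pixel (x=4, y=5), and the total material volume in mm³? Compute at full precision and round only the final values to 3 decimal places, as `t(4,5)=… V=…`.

t(4,5)=4.368 V=627.189

span = t_max - t_min = 4.63 - 0.45 = 4.180
L(4,5) = 16, L_eff = 16/255 = 0.062745
t(4,5) = 4.63 - 4.180·0.062745 = 4.368
Σt over all 11·11 pixels = 7821077/25500 ≈ 306.7089020
V = pitch²·Σt = 1.43²·7821077/25500 = 627.189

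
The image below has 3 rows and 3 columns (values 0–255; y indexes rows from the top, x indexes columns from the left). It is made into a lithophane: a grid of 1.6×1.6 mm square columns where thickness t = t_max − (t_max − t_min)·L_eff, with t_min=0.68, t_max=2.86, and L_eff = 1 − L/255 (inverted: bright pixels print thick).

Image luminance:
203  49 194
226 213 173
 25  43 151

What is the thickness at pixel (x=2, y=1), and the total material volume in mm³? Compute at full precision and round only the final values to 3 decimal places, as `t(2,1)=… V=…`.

span = t_max - t_min = 2.86 - 0.68 = 2.180
L(2,1) = 173, L_eff = 1 - 173/255 = 0.321569 (inverted)
t(2,1) = 2.86 - 2.180·0.321569 = 2.159
Σt over all 3·3 pixels = 217223/12750 ≈ 17.0370980
V = pitch²·Σt = 1.6²·217223/12750 = 43.615

t(2,1)=2.159 V=43.615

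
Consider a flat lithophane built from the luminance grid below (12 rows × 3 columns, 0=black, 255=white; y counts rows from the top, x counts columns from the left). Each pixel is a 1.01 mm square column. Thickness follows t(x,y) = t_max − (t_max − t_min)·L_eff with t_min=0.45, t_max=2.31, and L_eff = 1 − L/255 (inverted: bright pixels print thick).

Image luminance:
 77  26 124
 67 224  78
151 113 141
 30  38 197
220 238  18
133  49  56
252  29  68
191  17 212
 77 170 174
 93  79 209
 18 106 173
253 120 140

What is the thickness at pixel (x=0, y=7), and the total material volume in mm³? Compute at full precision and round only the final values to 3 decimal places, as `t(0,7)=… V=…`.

t(0,7)=1.843 V=48.975

span = t_max - t_min = 2.31 - 0.45 = 1.860
L(0,7) = 191, L_eff = 1 - 191/255 = 0.250980 (inverted)
t(0,7) = 2.31 - 1.860·0.250980 = 1.843
Σt over all 12·3 pixels = 204041/4250 ≈ 48.0096471
V = pitch²·Σt = 1.01²·204041/4250 = 48.975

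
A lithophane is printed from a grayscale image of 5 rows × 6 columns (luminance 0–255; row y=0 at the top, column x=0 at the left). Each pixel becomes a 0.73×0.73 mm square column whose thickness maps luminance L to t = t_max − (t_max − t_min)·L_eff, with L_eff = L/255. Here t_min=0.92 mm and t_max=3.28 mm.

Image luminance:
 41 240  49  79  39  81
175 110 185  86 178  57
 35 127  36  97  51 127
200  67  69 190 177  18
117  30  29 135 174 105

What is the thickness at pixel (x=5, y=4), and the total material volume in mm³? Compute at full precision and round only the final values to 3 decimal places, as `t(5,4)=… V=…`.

span = t_max - t_min = 3.28 - 0.92 = 2.360
L(5,4) = 105, L_eff = 105/255 = 0.411765
t(5,4) = 3.28 - 2.360·0.411765 = 2.308
Σt over all 5·6 pixels = 444164/6375 ≈ 69.6727843
V = pitch²·Σt = 0.73²·444164/6375 = 37.129

t(5,4)=2.308 V=37.129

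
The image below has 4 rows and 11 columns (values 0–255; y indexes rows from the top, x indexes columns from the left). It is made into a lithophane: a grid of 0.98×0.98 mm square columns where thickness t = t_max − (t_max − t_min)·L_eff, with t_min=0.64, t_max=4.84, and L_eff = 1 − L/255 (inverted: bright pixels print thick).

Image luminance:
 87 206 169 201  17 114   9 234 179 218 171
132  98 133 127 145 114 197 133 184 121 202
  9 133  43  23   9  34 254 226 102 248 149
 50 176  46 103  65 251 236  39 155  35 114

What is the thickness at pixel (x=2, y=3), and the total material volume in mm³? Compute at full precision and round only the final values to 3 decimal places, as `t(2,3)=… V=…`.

span = t_max - t_min = 4.84 - 0.64 = 4.200
L(2,3) = 46, L_eff = 1 - 46/255 = 0.819608 (inverted)
t(2,3) = 4.84 - 4.200·0.819608 = 1.398
Σt over all 4·11 pixels = 10361/85 ≈ 121.8941176
V = pitch²·Σt = 0.98²·10361/85 = 117.067

t(2,3)=1.398 V=117.067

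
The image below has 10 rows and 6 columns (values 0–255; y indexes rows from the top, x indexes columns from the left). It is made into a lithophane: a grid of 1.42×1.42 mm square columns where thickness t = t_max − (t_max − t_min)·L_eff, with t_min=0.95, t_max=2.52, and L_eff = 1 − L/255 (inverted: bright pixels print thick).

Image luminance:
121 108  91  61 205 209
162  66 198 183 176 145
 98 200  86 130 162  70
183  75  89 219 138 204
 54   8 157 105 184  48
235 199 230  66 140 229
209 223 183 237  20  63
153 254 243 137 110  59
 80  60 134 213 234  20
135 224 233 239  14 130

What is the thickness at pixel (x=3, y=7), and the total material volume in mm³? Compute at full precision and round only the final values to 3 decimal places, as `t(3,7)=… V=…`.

t(3,7)=1.793 V=222.210

span = t_max - t_min = 2.52 - 0.95 = 1.570
L(3,7) = 137, L_eff = 1 - 137/255 = 0.462745 (inverted)
t(3,7) = 2.52 - 1.570·0.462745 = 1.793
Σt over all 10·6 pixels = 2810137/25500 ≈ 110.2014510
V = pitch²·Σt = 1.42²·2810137/25500 = 222.210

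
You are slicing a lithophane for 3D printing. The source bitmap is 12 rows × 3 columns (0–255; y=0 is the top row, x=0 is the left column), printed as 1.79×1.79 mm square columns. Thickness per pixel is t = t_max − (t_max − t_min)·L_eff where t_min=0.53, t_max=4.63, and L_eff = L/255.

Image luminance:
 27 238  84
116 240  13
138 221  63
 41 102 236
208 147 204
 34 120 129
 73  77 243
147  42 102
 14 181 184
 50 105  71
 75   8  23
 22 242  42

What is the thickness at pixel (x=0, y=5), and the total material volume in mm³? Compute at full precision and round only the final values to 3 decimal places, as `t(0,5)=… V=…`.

t(0,5)=4.083 V=324.798

span = t_max - t_min = 4.63 - 0.53 = 4.100
L(0,5) = 34, L_eff = 34/255 = 0.133333
t(0,5) = 4.63 - 4.100·0.133333 = 4.083
Σt over all 12·3 pixels = 43082/425 ≈ 101.3694118
V = pitch²·Σt = 1.79²·43082/425 = 324.798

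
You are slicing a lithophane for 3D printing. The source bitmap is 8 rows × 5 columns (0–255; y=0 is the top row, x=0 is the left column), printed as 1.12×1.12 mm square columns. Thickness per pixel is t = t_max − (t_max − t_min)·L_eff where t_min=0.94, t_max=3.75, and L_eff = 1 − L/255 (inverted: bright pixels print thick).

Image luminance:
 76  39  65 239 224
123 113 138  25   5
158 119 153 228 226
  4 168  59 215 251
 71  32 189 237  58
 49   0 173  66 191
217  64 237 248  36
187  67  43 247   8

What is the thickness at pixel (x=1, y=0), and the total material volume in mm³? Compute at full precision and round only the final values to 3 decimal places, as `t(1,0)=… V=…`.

t(1,0)=1.370 V=116.944

span = t_max - t_min = 3.75 - 0.94 = 2.810
L(1,0) = 39, L_eff = 1 - 39/255 = 0.847059 (inverted)
t(1,0) = 3.75 - 2.810·0.847059 = 1.370
Σt over all 8·5 pixels = 594322/6375 ≈ 93.2269804
V = pitch²·Σt = 1.12²·594322/6375 = 116.944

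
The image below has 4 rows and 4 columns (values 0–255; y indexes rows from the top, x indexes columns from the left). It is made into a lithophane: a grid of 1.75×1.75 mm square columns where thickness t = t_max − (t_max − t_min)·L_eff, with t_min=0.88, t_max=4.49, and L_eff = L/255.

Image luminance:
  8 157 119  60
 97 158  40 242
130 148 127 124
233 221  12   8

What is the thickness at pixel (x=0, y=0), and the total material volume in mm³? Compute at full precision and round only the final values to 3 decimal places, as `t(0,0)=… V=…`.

t(0,0)=4.377 V=138.328

span = t_max - t_min = 4.49 - 0.88 = 3.610
L(0,0) = 8, L_eff = 8/255 = 0.031373
t(0,0) = 4.49 - 3.610·0.031373 = 4.377
Σt over all 4·4 pixels = 95983/2125 ≈ 45.1684706
V = pitch²·Σt = 1.75²·95983/2125 = 138.328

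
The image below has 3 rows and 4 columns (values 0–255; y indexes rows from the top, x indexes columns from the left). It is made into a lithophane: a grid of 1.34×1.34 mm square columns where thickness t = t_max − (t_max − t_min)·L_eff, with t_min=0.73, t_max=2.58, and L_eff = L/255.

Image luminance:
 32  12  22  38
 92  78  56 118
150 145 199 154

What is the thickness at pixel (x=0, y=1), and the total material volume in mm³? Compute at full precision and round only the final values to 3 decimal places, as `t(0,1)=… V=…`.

t(0,1)=1.913 V=41.314

span = t_max - t_min = 2.58 - 0.73 = 1.850
L(0,1) = 92, L_eff = 92/255 = 0.360784
t(0,1) = 2.58 - 1.850·0.360784 = 1.913
Σt over all 3·4 pixels = 29336/1275 ≈ 23.0086275
V = pitch²·Σt = 1.34²·29336/1275 = 41.314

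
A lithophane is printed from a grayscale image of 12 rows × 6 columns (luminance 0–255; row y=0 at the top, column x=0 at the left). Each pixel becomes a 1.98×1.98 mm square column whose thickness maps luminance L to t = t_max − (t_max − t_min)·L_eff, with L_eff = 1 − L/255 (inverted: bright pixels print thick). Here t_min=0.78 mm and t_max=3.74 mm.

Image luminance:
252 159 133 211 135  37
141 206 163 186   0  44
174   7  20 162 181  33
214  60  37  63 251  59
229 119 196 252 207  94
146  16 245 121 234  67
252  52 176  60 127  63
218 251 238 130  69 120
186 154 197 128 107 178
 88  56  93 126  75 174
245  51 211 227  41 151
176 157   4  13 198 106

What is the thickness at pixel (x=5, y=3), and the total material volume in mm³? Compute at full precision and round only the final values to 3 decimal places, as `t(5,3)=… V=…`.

t(5,3)=1.465 V=663.958

span = t_max - t_min = 3.74 - 0.78 = 2.960
L(5,3) = 59, L_eff = 1 - 59/255 = 0.768627 (inverted)
t(5,3) = 3.74 - 2.960·0.768627 = 1.465
Σt over all 12·6 pixels = 1079668/6375 ≈ 169.3596863
V = pitch²·Σt = 1.98²·1079668/6375 = 663.958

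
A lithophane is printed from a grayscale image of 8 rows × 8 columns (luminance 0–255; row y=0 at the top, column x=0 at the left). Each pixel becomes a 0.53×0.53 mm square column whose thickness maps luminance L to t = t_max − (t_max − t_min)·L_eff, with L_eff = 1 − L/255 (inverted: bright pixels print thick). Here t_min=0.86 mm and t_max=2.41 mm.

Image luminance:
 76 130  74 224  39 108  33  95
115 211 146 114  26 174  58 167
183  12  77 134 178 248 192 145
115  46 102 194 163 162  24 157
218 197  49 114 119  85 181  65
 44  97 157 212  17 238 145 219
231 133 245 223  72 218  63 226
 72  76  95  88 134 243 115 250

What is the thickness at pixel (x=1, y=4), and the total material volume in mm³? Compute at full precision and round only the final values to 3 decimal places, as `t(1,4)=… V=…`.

t(1,4)=2.057 V=30.081

span = t_max - t_min = 2.41 - 0.86 = 1.550
L(1,4) = 197, L_eff = 1 - 197/255 = 0.227451 (inverted)
t(1,4) = 2.41 - 1.550·0.227451 = 2.057
Σt over all 8·8 pixels = 546157/5100 ≈ 107.0896078
V = pitch²·Σt = 0.53²·546157/5100 = 30.081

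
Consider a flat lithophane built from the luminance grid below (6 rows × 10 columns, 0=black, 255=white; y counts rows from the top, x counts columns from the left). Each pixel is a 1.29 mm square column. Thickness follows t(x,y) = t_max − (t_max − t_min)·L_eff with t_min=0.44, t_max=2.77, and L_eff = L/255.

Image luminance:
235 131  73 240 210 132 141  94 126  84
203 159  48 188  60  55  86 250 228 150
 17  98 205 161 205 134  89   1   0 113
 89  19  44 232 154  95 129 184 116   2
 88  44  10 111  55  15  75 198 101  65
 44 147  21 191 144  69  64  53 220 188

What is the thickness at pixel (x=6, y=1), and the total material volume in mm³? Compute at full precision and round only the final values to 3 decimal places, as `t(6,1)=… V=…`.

t(6,1)=1.984 V=171.915

span = t_max - t_min = 2.77 - 0.44 = 2.330
L(6,1) = 86, L_eff = 86/255 = 0.337255
t(6,1) = 2.77 - 2.330·0.337255 = 1.984
Σt over all 6·10 pixels = 2634361/25500 ≈ 103.3082745
V = pitch²·Σt = 1.29²·2634361/25500 = 171.915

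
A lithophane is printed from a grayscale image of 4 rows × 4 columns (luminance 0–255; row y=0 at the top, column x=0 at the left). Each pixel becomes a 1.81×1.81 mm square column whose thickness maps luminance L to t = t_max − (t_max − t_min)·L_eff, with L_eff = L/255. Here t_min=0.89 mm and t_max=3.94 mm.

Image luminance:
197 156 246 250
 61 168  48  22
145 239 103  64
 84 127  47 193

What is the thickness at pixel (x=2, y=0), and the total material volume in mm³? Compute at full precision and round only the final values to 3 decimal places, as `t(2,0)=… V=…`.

span = t_max - t_min = 3.94 - 0.89 = 3.050
L(2,0) = 246, L_eff = 246/255 = 0.964706
t(2,0) = 3.94 - 3.050·0.964706 = 0.998
Σt over all 4·4 pixels = 95177/2550 ≈ 37.3243137
V = pitch²·Σt = 1.81²·95177/2550 = 122.278

t(2,0)=0.998 V=122.278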